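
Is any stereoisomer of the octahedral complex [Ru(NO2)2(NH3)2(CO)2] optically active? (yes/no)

yes

In an octahedral complex each vertex has one trans partner and four cis neighbours.
There are 5 geometric isomers: NO2 trans, NH3 trans, CO trans; NO2 cis, NH3 cis, CO trans; NO2 trans, NH3 cis, CO cis; NO2 cis, NH3 cis, CO cis (chiral); NO2 cis, NH3 trans, CO cis.
One of these lacks any improper symmetry element and so occurs as an enantiomeric pair, giving 5 + 1 = 6 stereoisomers in total.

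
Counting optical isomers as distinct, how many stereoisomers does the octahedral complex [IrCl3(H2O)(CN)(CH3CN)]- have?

The distinct arrangements are (4 in all): Cl mer (3 arrangements); Cl fac (chiral).
One of these lacks any improper symmetry element and so occurs as an enantiomeric pair, giving 4 + 1 = 5 stereoisomers in total.

5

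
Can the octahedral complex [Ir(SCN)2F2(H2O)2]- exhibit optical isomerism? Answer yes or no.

In an octahedral complex each vertex has one trans partner and four cis neighbours.
Working through the distinct placements yields 5 geometric isomers: SCN trans, F trans, H2O trans; SCN cis, F trans, H2O cis; SCN trans, F cis, H2O cis; SCN cis, F cis, H2O cis (chiral); SCN cis, F cis, H2O trans.
One of these lacks any improper symmetry element and so occurs as an enantiomeric pair, giving 5 + 1 = 6 stereoisomers in total.

yes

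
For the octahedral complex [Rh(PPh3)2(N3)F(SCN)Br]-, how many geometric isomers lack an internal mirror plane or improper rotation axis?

Exhaustive case analysis gives 9 geometric isomers.
Of these, 6 lack any improper symmetry element and so occur as enantiomeric pairs, giving 9 + 6 = 15 stereoisomers in total.

6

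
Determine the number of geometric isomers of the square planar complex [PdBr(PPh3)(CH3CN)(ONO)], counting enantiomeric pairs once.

In a square planar complex each vertex has one trans partner and two cis neighbours.
Working through the distinct placements yields 3 geometric isomers: (Br/ONO trans, CH3CN/PPh3 trans); (Br/PPh3 trans, CH3CN/ONO trans); (Br/CH3CN trans, ONO/PPh3 trans).

3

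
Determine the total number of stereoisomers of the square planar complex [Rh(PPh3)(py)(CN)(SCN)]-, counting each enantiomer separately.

3

Systematic placement gives 3 geometric isomers: (CN/SCN trans, PPh3/py trans); (CN/py trans, PPh3/SCN trans); (CN/PPh3 trans, SCN/py trans).
Each arrangement has an internal mirror plane or centre of symmetry, so none is chiral.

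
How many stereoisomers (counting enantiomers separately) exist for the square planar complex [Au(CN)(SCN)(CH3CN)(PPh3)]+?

3

There are 3 geometric isomers: (CH3CN/PPh3 trans, CN/SCN trans); (CH3CN/SCN trans, CN/PPh3 trans); (CH3CN/CN trans, PPh3/SCN trans).
Each arrangement has an internal mirror plane or centre of symmetry, so none is chiral.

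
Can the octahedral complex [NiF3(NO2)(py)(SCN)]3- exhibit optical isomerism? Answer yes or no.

The six octahedral sites form three mutually perpendicular trans pairs.
Working through the distinct placements yields 4 geometric isomers: F mer (3 arrangements); F fac (chiral).
One of these lacks any improper symmetry element and so occurs as an enantiomeric pair, giving 4 + 1 = 5 stereoisomers in total.

yes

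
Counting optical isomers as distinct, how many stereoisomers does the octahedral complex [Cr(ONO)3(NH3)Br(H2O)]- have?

The six octahedral sites form three mutually perpendicular trans pairs.
There are 4 geometric isomers: ONO mer (3 arrangements); ONO fac (chiral).
One of these lacks any improper symmetry element and so occurs as an enantiomeric pair, giving 4 + 1 = 5 stereoisomers in total.

5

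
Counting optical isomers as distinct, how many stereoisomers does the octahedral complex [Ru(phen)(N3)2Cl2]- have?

Each phen is bidentate and must span two cis positions.
Working through the distinct placements yields 3 geometric isomers: N3 cis, Cl trans; N3 cis, Cl cis (chiral); N3 trans, Cl cis.
One of these lacks any improper symmetry element and so occurs as an enantiomeric pair, giving 3 + 1 = 4 stereoisomers in total.

4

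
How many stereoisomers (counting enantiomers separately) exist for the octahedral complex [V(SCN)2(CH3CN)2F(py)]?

8

The six octahedral sites form three mutually perpendicular trans pairs.
The distinct arrangements are (6 in all): SCN cis, CH3CN trans; SCN trans, CH3CN trans; SCN cis, CH3CN cis (3 arrangements, 2 chiral); SCN trans, CH3CN cis.
Of these, 2 lack any improper symmetry element and so occur as enantiomeric pairs, giving 6 + 2 = 8 stereoisomers in total.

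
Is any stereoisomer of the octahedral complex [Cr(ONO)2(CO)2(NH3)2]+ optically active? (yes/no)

yes

The six octahedral sites form three mutually perpendicular trans pairs.
There are 5 geometric isomers: ONO trans, CO trans, NH3 trans; ONO cis, CO trans, NH3 cis; ONO trans, CO cis, NH3 cis; ONO cis, CO cis, NH3 cis (chiral); ONO cis, CO cis, NH3 trans.
One of these lacks any improper symmetry element and so occurs as an enantiomeric pair, giving 5 + 1 = 6 stereoisomers in total.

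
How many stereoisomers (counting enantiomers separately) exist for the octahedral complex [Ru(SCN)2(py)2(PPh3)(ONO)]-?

8

An octahedron has six vertices in three trans pairs; every non-trans pair is cis.
Systematic placement gives 6 geometric isomers: SCN trans, py trans; SCN cis, py cis (3 arrangements, 2 chiral); SCN cis, py trans; SCN trans, py cis.
Of these, 2 lack any improper symmetry element and so occur as enantiomeric pairs, giving 6 + 2 = 8 stereoisomers in total.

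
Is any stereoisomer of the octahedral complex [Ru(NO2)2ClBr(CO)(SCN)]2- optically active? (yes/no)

Placing the ligands in turn and identifying arrangements related by rotation or reflection leaves 9 distinct geometric isomers.
Of these, 6 lack any improper symmetry element and so occur as enantiomeric pairs, giving 9 + 6 = 15 stereoisomers in total.

yes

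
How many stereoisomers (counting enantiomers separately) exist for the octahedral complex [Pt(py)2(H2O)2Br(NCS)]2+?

There are 6 geometric isomers: py trans, H2O cis; py cis, H2O cis (3 arrangements, 2 chiral); py trans, H2O trans; py cis, H2O trans.
Of these, 2 lack any improper symmetry element and so occur as enantiomeric pairs, giving 6 + 2 = 8 stereoisomers in total.

8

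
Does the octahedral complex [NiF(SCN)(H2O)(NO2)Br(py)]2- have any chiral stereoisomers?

yes

An octahedron has six vertices in three trans pairs; every non-trans pair is cis.
Exhaustive case analysis gives 15 geometric isomers.
Of these, 15 lack any improper symmetry element and so occur as enantiomeric pairs, giving 15 + 15 = 30 stereoisomers in total.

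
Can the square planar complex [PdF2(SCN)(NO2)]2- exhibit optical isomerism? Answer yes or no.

A square has two trans pairs of vertices; adjacent vertices are cis.
The distinct arrangements are (2 in all): F cis; F trans.
Each arrangement has an internal mirror plane or centre of symmetry, so none is chiral.

no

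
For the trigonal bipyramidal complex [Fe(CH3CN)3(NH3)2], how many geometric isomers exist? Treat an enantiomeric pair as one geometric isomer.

3

A trigonal bipyramid has two axial and three equatorial sites, which are chemically inequivalent.
There are 3 geometric isomers: NH3 both equatorial; NH3 one axial, one equatorial; NH3 both axial.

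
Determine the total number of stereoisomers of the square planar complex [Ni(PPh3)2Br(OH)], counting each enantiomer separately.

A square has two trans pairs of vertices; adjacent vertices are cis.
Working through the distinct placements yields 2 geometric isomers: PPh3 cis; PPh3 trans.
Each arrangement has an internal mirror plane or centre of symmetry, so none is chiral.

2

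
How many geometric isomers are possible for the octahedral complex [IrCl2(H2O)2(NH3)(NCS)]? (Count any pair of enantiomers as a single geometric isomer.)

In an octahedral complex each vertex has one trans partner and four cis neighbours.
The distinct arrangements are (6 in all): Cl trans, H2O trans; Cl trans, H2O cis; Cl cis, H2O cis (3 arrangements, 2 chiral); Cl cis, H2O trans.

6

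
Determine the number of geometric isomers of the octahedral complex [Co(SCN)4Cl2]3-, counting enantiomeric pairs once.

2

In an octahedral complex each vertex has one trans partner and four cis neighbours.
There are 2 geometric isomers: Cl trans; Cl cis.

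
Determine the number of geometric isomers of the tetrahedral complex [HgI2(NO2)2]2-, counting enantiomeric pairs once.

Only one geometric arrangement is possible.

1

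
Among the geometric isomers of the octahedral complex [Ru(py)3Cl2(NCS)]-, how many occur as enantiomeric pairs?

0

The six octahedral sites form three mutually perpendicular trans pairs.
Systematic placement gives 3 geometric isomers: py mer, Cl trans; py mer, Cl cis; py fac, Cl cis.
Each arrangement has an internal mirror plane or centre of symmetry, so none is chiral.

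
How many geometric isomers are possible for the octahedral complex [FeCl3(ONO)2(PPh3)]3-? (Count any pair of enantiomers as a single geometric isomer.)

3

An octahedron has six vertices in three trans pairs; every non-trans pair is cis.
There are 3 geometric isomers: Cl mer, ONO cis; Cl mer, ONO trans; Cl fac, ONO cis.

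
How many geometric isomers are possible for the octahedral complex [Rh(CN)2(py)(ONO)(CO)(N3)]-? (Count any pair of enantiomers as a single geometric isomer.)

9

In an octahedral complex each vertex has one trans partner and four cis neighbours.
Placing the ligands in turn and identifying arrangements related by rotation or reflection leaves 9 distinct geometric isomers.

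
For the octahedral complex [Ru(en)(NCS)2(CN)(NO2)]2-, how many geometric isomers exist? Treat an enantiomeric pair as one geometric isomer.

4

Each en is bidentate and must span two cis positions.
There are 4 geometric isomers: NCS cis (3 arrangements, 2 chiral); NCS trans.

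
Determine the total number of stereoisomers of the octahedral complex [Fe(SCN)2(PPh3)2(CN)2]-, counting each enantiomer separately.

6

In an octahedral complex each vertex has one trans partner and four cis neighbours.
The distinct arrangements are (5 in all): SCN trans, PPh3 trans, CN trans; SCN cis, PPh3 cis, CN trans; SCN trans, PPh3 cis, CN cis; SCN cis, PPh3 cis, CN cis (chiral); SCN cis, PPh3 trans, CN cis.
One of these lacks any improper symmetry element and so occurs as an enantiomeric pair, giving 5 + 1 = 6 stereoisomers in total.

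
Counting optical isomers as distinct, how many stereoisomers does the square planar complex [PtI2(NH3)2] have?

2

In a square planar complex each vertex has one trans partner and two cis neighbours.
The distinct arrangements are (2 in all): I cis; I trans.
Each arrangement has an internal mirror plane or centre of symmetry, so none is chiral.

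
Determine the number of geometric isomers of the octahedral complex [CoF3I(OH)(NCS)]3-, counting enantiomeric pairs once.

4

In an octahedral complex each vertex has one trans partner and four cis neighbours.
There are 4 geometric isomers: F mer (3 arrangements); F fac (chiral).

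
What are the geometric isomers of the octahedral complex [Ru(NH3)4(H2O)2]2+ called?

In an octahedral complex each vertex has one trans partner and four cis neighbours.
The distinct arrangements are (2 in all): H2O trans; H2O cis.

cis and trans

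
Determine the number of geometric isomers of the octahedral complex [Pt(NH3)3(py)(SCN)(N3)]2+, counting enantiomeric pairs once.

Systematic placement gives 4 geometric isomers: NH3 mer (3 arrangements); NH3 fac (chiral).

4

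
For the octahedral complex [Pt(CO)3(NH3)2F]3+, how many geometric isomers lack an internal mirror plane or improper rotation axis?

0

In an octahedral complex each vertex has one trans partner and four cis neighbours.
The distinct arrangements are (3 in all): CO mer, NH3 trans; CO mer, NH3 cis; CO fac, NH3 cis.
Each arrangement has an internal mirror plane or centre of symmetry, so none is chiral.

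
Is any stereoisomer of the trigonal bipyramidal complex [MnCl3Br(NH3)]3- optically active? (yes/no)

A trigonal bipyramid has two axial and three equatorial sites, which are chemically inequivalent.
Systematic placement gives 4 geometric isomers: Br axial, NH3 equatorial; Br axial, NH3 axial; Br equatorial, NH3 equatorial; Br equatorial, NH3 axial.
Each arrangement has an internal mirror plane or centre of symmetry, so none is chiral.

no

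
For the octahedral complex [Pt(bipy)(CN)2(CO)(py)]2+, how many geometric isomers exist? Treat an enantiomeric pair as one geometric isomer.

4

An octahedron has six vertices in three trans pairs; every non-trans pair is cis.
Each bipy is bidentate and must span two cis positions.
Working through the distinct placements yields 4 geometric isomers: CN trans; CN cis (3 arrangements, 2 chiral).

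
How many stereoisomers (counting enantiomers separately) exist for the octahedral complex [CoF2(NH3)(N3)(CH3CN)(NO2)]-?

15

Exhaustive case analysis gives 9 geometric isomers.
Of these, 6 lack any improper symmetry element and so occur as enantiomeric pairs, giving 9 + 6 = 15 stereoisomers in total.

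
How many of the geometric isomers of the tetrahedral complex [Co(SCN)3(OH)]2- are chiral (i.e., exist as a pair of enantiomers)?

0

In a tetrahedral complex all four positions are equivalent and every pair of ligands is adjacent — there is no cis/trans distinction.
Only one geometric arrangement is possible.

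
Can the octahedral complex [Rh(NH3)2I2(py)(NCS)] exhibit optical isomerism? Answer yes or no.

yes

In an octahedral complex each vertex has one trans partner and four cis neighbours.
There are 6 geometric isomers: NH3 cis, I trans; NH3 trans, I trans; NH3 cis, I cis (3 arrangements, 2 chiral); NH3 trans, I cis.
Of these, 2 lack any improper symmetry element and so occur as enantiomeric pairs, giving 6 + 2 = 8 stereoisomers in total.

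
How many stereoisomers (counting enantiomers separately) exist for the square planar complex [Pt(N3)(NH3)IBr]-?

A square has two trans pairs of vertices; adjacent vertices are cis.
The distinct arrangements are (3 in all): (Br/N3 trans, I/NH3 trans); (Br/NH3 trans, I/N3 trans); (Br/I trans, N3/NH3 trans).
Each arrangement has an internal mirror plane or centre of symmetry, so none is chiral.

3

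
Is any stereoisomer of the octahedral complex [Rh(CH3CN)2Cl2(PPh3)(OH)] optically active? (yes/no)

In an octahedral complex each vertex has one trans partner and four cis neighbours.
Systematic placement gives 6 geometric isomers: CH3CN trans, Cl trans; CH3CN trans, Cl cis; CH3CN cis, Cl cis (3 arrangements, 2 chiral); CH3CN cis, Cl trans.
Of these, 2 lack any improper symmetry element and so occur as enantiomeric pairs, giving 6 + 2 = 8 stereoisomers in total.

yes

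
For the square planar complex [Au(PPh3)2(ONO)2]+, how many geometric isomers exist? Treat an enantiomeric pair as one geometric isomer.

A square has two trans pairs of vertices; adjacent vertices are cis.
Working through the distinct placements yields 2 geometric isomers: PPh3 cis; PPh3 trans.

2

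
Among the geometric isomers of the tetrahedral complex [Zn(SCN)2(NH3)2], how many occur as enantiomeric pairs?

All four vertices of a tetrahedron are equivalent and mutually adjacent, so cis/trans isomerism cannot arise.
Only one geometric arrangement is possible.

0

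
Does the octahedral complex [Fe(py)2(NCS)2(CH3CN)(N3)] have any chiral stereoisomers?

The six octahedral sites form three mutually perpendicular trans pairs.
Systematic placement gives 6 geometric isomers: py trans, NCS trans; py cis, NCS cis (3 arrangements, 2 chiral); py trans, NCS cis; py cis, NCS trans.
Of these, 2 lack any improper symmetry element and so occur as enantiomeric pairs, giving 6 + 2 = 8 stereoisomers in total.

yes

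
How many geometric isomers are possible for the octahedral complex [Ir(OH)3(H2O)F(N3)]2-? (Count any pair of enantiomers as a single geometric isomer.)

There are 4 geometric isomers: OH mer (3 arrangements); OH fac (chiral).

4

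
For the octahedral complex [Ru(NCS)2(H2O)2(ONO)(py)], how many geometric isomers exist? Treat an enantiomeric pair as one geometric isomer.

An octahedron has six vertices in three trans pairs; every non-trans pair is cis.
There are 6 geometric isomers: NCS trans, H2O trans; NCS cis, H2O trans; NCS cis, H2O cis (3 arrangements, 2 chiral); NCS trans, H2O cis.

6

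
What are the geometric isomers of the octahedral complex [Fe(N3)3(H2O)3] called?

The six octahedral sites form three mutually perpendicular trans pairs.
The distinct arrangements are (2 in all): N3 mer; N3 fac.

fac and mer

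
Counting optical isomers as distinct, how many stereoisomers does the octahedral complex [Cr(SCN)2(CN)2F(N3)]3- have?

In an octahedral complex each vertex has one trans partner and four cis neighbours.
Working through the distinct placements yields 6 geometric isomers: SCN trans, CN trans; SCN cis, CN trans; SCN trans, CN cis; SCN cis, CN cis (3 arrangements, 2 chiral).
Of these, 2 lack any improper symmetry element and so occur as enantiomeric pairs, giving 6 + 2 = 8 stereoisomers in total.

8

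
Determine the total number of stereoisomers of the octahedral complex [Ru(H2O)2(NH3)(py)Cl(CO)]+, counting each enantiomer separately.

In an octahedral complex each vertex has one trans partner and four cis neighbours.
Systematic enumeration (placing each ligand type in turn and discarding arrangements equivalent by rotation or reflection) gives 9 geometric isomers.
Of these, 6 lack any improper symmetry element and so occur as enantiomeric pairs, giving 9 + 6 = 15 stereoisomers in total.

15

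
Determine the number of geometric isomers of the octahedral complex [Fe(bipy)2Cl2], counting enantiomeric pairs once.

2

Each bipy is bidentate and must span two cis positions.
Working through the distinct placements yields 2 geometric isomers: Cl trans; Cl cis (chiral).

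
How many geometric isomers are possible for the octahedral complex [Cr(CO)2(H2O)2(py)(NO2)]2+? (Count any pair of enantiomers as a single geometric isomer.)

An octahedron has six vertices in three trans pairs; every non-trans pair is cis.
Systematic placement gives 6 geometric isomers: CO trans, H2O trans; CO trans, H2O cis; CO cis, H2O cis (3 arrangements, 2 chiral); CO cis, H2O trans.

6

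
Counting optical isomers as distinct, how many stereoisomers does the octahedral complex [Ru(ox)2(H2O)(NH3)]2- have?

3

Each ox is bidentate and must span two cis positions.
Systematic placement gives 2 geometric isomers: H2O and NH3 mutually trans; H2O and NH3 mutually cis (chiral).
One of these lacks any improper symmetry element and so occurs as an enantiomeric pair, giving 2 + 1 = 3 stereoisomers in total.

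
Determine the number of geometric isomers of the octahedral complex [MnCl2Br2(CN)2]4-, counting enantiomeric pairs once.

5

In an octahedral complex each vertex has one trans partner and four cis neighbours.
There are 5 geometric isomers: Cl trans, Br trans, CN trans; Cl cis, Br trans, CN cis; Cl trans, Br cis, CN cis; Cl cis, Br cis, CN cis (chiral); Cl cis, Br cis, CN trans.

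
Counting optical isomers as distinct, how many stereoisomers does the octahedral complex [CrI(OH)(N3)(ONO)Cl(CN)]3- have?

30

The six octahedral sites form three mutually perpendicular trans pairs.
Placing the ligands in turn and identifying arrangements related by rotation or reflection leaves 15 distinct geometric isomers.
Of these, 15 lack any improper symmetry element and so occur as enantiomeric pairs, giving 15 + 15 = 30 stereoisomers in total.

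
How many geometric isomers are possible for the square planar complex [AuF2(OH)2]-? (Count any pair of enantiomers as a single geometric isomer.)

2

In a square planar complex each vertex has one trans partner and two cis neighbours.
Systematic placement gives 2 geometric isomers: F cis; F trans.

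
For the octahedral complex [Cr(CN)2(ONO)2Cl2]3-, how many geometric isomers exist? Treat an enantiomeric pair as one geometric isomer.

5

The six octahedral sites form three mutually perpendicular trans pairs.
Systematic placement gives 5 geometric isomers: CN trans, ONO trans, Cl trans; CN trans, ONO cis, Cl cis; CN cis, ONO trans, Cl cis; CN cis, ONO cis, Cl cis (chiral); CN cis, ONO cis, Cl trans.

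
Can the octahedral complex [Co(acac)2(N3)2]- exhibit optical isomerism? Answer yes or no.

yes

The six octahedral sites form three mutually perpendicular trans pairs.
Each acac is bidentate and must span two cis positions.
The distinct arrangements are (2 in all): N3 trans; N3 cis (chiral).
One of these lacks any improper symmetry element and so occurs as an enantiomeric pair, giving 2 + 1 = 3 stereoisomers in total.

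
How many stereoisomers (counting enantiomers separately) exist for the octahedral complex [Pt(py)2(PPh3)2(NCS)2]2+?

In an octahedral complex each vertex has one trans partner and four cis neighbours.
Systematic placement gives 5 geometric isomers: py trans, PPh3 trans, NCS trans; py cis, PPh3 cis, NCS trans; py trans, PPh3 cis, NCS cis; py cis, PPh3 cis, NCS cis (chiral); py cis, PPh3 trans, NCS cis.
One of these lacks any improper symmetry element and so occurs as an enantiomeric pair, giving 5 + 1 = 6 stereoisomers in total.

6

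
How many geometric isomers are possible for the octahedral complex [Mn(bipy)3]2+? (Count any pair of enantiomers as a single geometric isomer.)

1

In an octahedral complex each vertex has one trans partner and four cis neighbours.
Each bipy is bidentate and must span two cis positions.
Only one geometric arrangement is possible; it has no improper symmetry element, so it exists as a pair of enantiomers (2 stereoisomers).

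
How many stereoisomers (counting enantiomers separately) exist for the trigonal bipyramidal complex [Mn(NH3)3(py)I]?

4

The distinct arrangements are (4 in all): py equatorial, I axial; py axial, I axial; py equatorial, I equatorial; py axial, I equatorial.
Each arrangement has an internal mirror plane or centre of symmetry, so none is chiral.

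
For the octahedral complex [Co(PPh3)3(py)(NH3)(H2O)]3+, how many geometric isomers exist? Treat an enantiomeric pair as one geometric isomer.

4

An octahedron has six vertices in three trans pairs; every non-trans pair is cis.
There are 4 geometric isomers: PPh3 mer (3 arrangements); PPh3 fac (chiral).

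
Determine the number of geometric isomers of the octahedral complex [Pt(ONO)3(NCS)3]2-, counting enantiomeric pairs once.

Working through the distinct placements yields 2 geometric isomers: ONO mer; ONO fac.

2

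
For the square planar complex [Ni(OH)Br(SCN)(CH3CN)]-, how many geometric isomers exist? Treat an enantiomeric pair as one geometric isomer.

In a square planar complex each vertex has one trans partner and two cis neighbours.
The distinct arrangements are (3 in all): (Br/OH trans, CH3CN/SCN trans); (Br/SCN trans, CH3CN/OH trans); (Br/CH3CN trans, OH/SCN trans).

3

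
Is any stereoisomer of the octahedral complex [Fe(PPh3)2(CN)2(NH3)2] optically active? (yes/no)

yes

The distinct arrangements are (5 in all): PPh3 trans, CN trans, NH3 trans; PPh3 cis, CN trans, NH3 cis; PPh3 trans, CN cis, NH3 cis; PPh3 cis, CN cis, NH3 cis (chiral); PPh3 cis, CN cis, NH3 trans.
One of these lacks any improper symmetry element and so occurs as an enantiomeric pair, giving 5 + 1 = 6 stereoisomers in total.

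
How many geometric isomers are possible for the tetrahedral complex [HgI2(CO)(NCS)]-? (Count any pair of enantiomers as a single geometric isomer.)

1

All four vertices of a tetrahedron are equivalent and mutually adjacent, so cis/trans isomerism cannot arise.
Only one geometric arrangement is possible.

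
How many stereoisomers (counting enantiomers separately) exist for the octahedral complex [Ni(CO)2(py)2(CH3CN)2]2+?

There are 5 geometric isomers: CO trans, py trans, CH3CN trans; CO cis, py cis, CH3CN trans; CO cis, py trans, CH3CN cis; CO cis, py cis, CH3CN cis (chiral); CO trans, py cis, CH3CN cis.
One of these lacks any improper symmetry element and so occurs as an enantiomeric pair, giving 5 + 1 = 6 stereoisomers in total.

6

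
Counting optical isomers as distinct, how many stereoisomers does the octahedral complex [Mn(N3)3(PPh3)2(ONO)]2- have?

An octahedron has six vertices in three trans pairs; every non-trans pair is cis.
Working through the distinct placements yields 3 geometric isomers: N3 mer, PPh3 trans; N3 mer, PPh3 cis; N3 fac, PPh3 cis.
Each arrangement has an internal mirror plane or centre of symmetry, so none is chiral.

3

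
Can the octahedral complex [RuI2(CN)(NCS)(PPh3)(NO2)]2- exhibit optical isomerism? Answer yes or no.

yes

The six octahedral sites form three mutually perpendicular trans pairs.
Placing the ligands in turn and identifying arrangements related by rotation or reflection leaves 9 distinct geometric isomers.
Of these, 6 lack any improper symmetry element and so occur as enantiomeric pairs, giving 9 + 6 = 15 stereoisomers in total.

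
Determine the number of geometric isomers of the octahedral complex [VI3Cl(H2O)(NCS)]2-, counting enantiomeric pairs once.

The six octahedral sites form three mutually perpendicular trans pairs.
The distinct arrangements are (4 in all): I mer (3 arrangements); I fac (chiral).

4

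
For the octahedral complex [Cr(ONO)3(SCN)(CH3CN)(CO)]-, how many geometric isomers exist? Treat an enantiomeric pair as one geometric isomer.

In an octahedral complex each vertex has one trans partner and four cis neighbours.
Working through the distinct placements yields 4 geometric isomers: ONO mer (3 arrangements); ONO fac (chiral).

4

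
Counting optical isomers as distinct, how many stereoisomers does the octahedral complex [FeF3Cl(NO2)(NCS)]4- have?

In an octahedral complex each vertex has one trans partner and four cis neighbours.
There are 4 geometric isomers: F mer (3 arrangements); F fac (chiral).
One of these lacks any improper symmetry element and so occurs as an enantiomeric pair, giving 4 + 1 = 5 stereoisomers in total.

5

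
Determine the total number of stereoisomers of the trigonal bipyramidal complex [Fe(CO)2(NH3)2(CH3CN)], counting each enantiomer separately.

Placing the ligands in turn and identifying arrangements related by rotation or reflection leaves 5 distinct geometric isomers.
One of these lacks any improper symmetry element and so occurs as an enantiomeric pair, giving 5 + 1 = 6 stereoisomers in total.

6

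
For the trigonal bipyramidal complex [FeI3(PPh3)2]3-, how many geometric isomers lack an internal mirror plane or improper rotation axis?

In a trigonal bipyramid the two axial positions differ from the three equatorial ones.
Systematic placement gives 3 geometric isomers: PPh3 both equatorial; PPh3 one axial, one equatorial; PPh3 both axial.
Each arrangement has an internal mirror plane or centre of symmetry, so none is chiral.

0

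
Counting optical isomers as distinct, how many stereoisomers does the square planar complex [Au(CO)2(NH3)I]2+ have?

Systematic placement gives 2 geometric isomers: CO cis; CO trans.
Each arrangement has an internal mirror plane or centre of symmetry, so none is chiral.

2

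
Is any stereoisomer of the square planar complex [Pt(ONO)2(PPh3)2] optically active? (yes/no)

Working through the distinct placements yields 2 geometric isomers: ONO cis; ONO trans.
Each arrangement has an internal mirror plane or centre of symmetry, so none is chiral.

no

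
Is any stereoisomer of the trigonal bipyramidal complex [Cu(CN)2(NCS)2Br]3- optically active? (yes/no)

A trigonal bipyramid has two axial and three equatorial sites, which are chemically inequivalent.
Placing the ligands in turn and identifying arrangements related by rotation or reflection leaves 5 distinct geometric isomers.
One of these lacks any improper symmetry element and so occurs as an enantiomeric pair, giving 5 + 1 = 6 stereoisomers in total.

yes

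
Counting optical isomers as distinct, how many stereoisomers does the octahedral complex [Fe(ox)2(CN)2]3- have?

3

An octahedron has six vertices in three trans pairs; every non-trans pair is cis.
Each ox is bidentate and must span two cis positions.
The distinct arrangements are (2 in all): CN trans; CN cis (chiral).
One of these lacks any improper symmetry element and so occurs as an enantiomeric pair, giving 2 + 1 = 3 stereoisomers in total.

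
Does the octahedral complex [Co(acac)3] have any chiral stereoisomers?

In an octahedral complex each vertex has one trans partner and four cis neighbours.
Each acac is bidentate and must span two cis positions.
Only one geometric arrangement is possible; it has no improper symmetry element, so it exists as a pair of enantiomers (2 stereoisomers).

yes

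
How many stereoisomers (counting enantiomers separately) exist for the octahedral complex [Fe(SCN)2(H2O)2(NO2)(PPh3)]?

8

In an octahedral complex each vertex has one trans partner and four cis neighbours.
Systematic placement gives 6 geometric isomers: SCN trans, H2O trans; SCN cis, H2O trans; SCN trans, H2O cis; SCN cis, H2O cis (3 arrangements, 2 chiral).
Of these, 2 lack any improper symmetry element and so occur as enantiomeric pairs, giving 6 + 2 = 8 stereoisomers in total.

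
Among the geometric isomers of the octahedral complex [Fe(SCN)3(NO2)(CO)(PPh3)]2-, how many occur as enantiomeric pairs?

An octahedron has six vertices in three trans pairs; every non-trans pair is cis.
The distinct arrangements are (4 in all): SCN mer (3 arrangements); SCN fac (chiral).
One of these lacks any improper symmetry element and so occurs as an enantiomeric pair, giving 4 + 1 = 5 stereoisomers in total.

1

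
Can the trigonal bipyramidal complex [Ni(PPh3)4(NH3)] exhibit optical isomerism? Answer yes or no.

A trigonal bipyramid has two axial and three equatorial sites, which are chemically inequivalent.
Working through the distinct placements yields 2 geometric isomers: NH3 axial; NH3 equatorial.
Each arrangement has an internal mirror plane or centre of symmetry, so none is chiral.

no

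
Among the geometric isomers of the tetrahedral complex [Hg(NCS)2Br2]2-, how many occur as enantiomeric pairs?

All four vertices of a tetrahedron are equivalent and mutually adjacent, so cis/trans isomerism cannot arise.
Only one geometric arrangement is possible.

0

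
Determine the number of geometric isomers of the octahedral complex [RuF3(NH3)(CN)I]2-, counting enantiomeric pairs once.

4

Working through the distinct placements yields 4 geometric isomers: F mer (3 arrangements); F fac (chiral).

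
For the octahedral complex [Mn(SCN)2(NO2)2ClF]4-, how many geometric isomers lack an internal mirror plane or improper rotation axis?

An octahedron has six vertices in three trans pairs; every non-trans pair is cis.
Systematic placement gives 6 geometric isomers: SCN trans, NO2 trans; SCN cis, NO2 cis (3 arrangements, 2 chiral); SCN trans, NO2 cis; SCN cis, NO2 trans.
Of these, 2 lack any improper symmetry element and so occur as enantiomeric pairs, giving 6 + 2 = 8 stereoisomers in total.

2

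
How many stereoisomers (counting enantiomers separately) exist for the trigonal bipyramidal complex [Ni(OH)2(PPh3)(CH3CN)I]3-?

Placing the ligands in turn and identifying arrangements related by rotation or reflection leaves 7 distinct geometric isomers.
Of these, 3 lack any improper symmetry element and so occur as enantiomeric pairs, giving 7 + 3 = 10 stereoisomers in total.

10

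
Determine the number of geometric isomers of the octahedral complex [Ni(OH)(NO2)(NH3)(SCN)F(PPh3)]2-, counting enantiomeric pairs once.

15

In an octahedral complex each vertex has one trans partner and four cis neighbours.
Systematic enumeration (placing each ligand type in turn and discarding arrangements equivalent by rotation or reflection) gives 15 geometric isomers.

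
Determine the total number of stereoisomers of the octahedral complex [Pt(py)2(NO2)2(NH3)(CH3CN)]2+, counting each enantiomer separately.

8

An octahedron has six vertices in three trans pairs; every non-trans pair is cis.
Systematic placement gives 6 geometric isomers: py trans, NO2 trans; py cis, NO2 cis (3 arrangements, 2 chiral); py trans, NO2 cis; py cis, NO2 trans.
Of these, 2 lack any improper symmetry element and so occur as enantiomeric pairs, giving 6 + 2 = 8 stereoisomers in total.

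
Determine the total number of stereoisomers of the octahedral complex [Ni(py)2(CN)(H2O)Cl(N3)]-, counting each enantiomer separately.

15

An octahedron has six vertices in three trans pairs; every non-trans pair is cis.
Placing the ligands in turn and identifying arrangements related by rotation or reflection leaves 9 distinct geometric isomers.
Of these, 6 lack any improper symmetry element and so occur as enantiomeric pairs, giving 9 + 6 = 15 stereoisomers in total.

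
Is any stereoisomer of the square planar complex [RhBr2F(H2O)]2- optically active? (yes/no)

In a square planar complex each vertex has one trans partner and two cis neighbours.
There are 2 geometric isomers: Br cis; Br trans.
Each arrangement has an internal mirror plane or centre of symmetry, so none is chiral.

no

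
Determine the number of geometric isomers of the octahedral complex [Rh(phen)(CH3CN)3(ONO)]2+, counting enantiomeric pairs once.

Each phen is bidentate and must span two cis positions.
Working through the distinct placements yields 2 geometric isomers: CH3CN mer; CH3CN fac.

2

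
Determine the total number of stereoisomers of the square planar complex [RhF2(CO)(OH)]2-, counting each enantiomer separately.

In a square planar complex each vertex has one trans partner and two cis neighbours.
There are 2 geometric isomers: F cis; F trans.
Each arrangement has an internal mirror plane or centre of symmetry, so none is chiral.

2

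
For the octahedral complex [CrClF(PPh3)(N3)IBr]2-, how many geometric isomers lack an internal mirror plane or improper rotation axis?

15

An octahedron has six vertices in three trans pairs; every non-trans pair is cis.
Exhaustive case analysis gives 15 geometric isomers.
Of these, 15 lack any improper symmetry element and so occur as enantiomeric pairs, giving 15 + 15 = 30 stereoisomers in total.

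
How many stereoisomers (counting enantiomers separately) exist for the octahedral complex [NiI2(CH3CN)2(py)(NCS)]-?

8

There are 6 geometric isomers: I trans, CH3CN trans; I cis, CH3CN trans; I cis, CH3CN cis (3 arrangements, 2 chiral); I trans, CH3CN cis.
Of these, 2 lack any improper symmetry element and so occur as enantiomeric pairs, giving 6 + 2 = 8 stereoisomers in total.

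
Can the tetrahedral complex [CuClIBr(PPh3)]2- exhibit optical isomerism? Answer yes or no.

yes

In a tetrahedral complex all four positions are equivalent and every pair of ligands is adjacent — there is no cis/trans distinction.
Only one geometric arrangement is possible; it has no improper symmetry element, so it exists as a pair of enantiomers (2 stereoisomers).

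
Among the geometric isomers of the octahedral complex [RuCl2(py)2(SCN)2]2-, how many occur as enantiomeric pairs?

1

The distinct arrangements are (5 in all): Cl trans, py trans, SCN trans; Cl trans, py cis, SCN cis; Cl cis, py trans, SCN cis; Cl cis, py cis, SCN cis (chiral); Cl cis, py cis, SCN trans.
One of these lacks any improper symmetry element and so occurs as an enantiomeric pair, giving 5 + 1 = 6 stereoisomers in total.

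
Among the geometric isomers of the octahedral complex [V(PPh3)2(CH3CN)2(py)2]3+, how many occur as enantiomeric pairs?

In an octahedral complex each vertex has one trans partner and four cis neighbours.
The distinct arrangements are (5 in all): PPh3 trans, CH3CN trans, py trans; PPh3 cis, CH3CN trans, py cis; PPh3 cis, CH3CN cis, py trans; PPh3 cis, CH3CN cis, py cis (chiral); PPh3 trans, CH3CN cis, py cis.
One of these lacks any improper symmetry element and so occurs as an enantiomeric pair, giving 5 + 1 = 6 stereoisomers in total.

1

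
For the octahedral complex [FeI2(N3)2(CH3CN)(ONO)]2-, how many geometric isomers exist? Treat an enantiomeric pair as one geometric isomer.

The six octahedral sites form three mutually perpendicular trans pairs.
There are 6 geometric isomers: I cis, N3 cis (3 arrangements, 2 chiral); I cis, N3 trans; I trans, N3 cis; I trans, N3 trans.

6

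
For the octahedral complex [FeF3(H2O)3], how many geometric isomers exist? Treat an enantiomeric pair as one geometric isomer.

2

The six octahedral sites form three mutually perpendicular trans pairs.
There are 2 geometric isomers: F mer; F fac.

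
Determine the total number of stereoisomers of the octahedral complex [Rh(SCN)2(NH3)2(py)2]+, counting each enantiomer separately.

6

In an octahedral complex each vertex has one trans partner and four cis neighbours.
Working through the distinct placements yields 5 geometric isomers: SCN trans, NH3 trans, py trans; SCN cis, NH3 trans, py cis; SCN cis, NH3 cis, py trans; SCN cis, NH3 cis, py cis (chiral); SCN trans, NH3 cis, py cis.
One of these lacks any improper symmetry element and so occurs as an enantiomeric pair, giving 5 + 1 = 6 stereoisomers in total.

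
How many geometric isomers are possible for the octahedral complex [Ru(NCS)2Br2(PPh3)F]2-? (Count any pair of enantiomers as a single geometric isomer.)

6

An octahedron has six vertices in three trans pairs; every non-trans pair is cis.
There are 6 geometric isomers: NCS cis, Br trans; NCS trans, Br trans; NCS cis, Br cis (3 arrangements, 2 chiral); NCS trans, Br cis.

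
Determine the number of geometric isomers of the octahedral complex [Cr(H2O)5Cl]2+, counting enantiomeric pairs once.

In an octahedral complex each vertex has one trans partner and four cis neighbours.
Only one geometric arrangement is possible.

1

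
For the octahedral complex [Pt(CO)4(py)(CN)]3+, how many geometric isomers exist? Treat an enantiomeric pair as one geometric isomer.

2

The six octahedral sites form three mutually perpendicular trans pairs.
Working through the distinct placements yields 2 geometric isomers: py and CN mutually cis; py and CN mutually trans.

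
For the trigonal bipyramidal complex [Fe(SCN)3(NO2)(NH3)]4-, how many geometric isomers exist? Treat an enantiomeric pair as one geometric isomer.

4

A trigonal bipyramid has two axial and three equatorial sites, which are chemically inequivalent.
The distinct arrangements are (4 in all): NO2 axial, NH3 axial; NO2 equatorial, NH3 axial; NO2 axial, NH3 equatorial; NO2 equatorial, NH3 equatorial.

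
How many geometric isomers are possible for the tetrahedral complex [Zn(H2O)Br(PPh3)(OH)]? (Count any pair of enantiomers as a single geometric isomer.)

Only one geometric arrangement is possible; it has no improper symmetry element, so it exists as a pair of enantiomers (2 stereoisomers).

1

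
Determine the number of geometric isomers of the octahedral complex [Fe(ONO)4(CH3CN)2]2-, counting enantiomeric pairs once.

In an octahedral complex each vertex has one trans partner and four cis neighbours.
Systematic placement gives 2 geometric isomers: CH3CN trans; CH3CN cis.

2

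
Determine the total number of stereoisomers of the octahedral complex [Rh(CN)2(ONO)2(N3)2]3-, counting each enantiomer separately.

6

The six octahedral sites form three mutually perpendicular trans pairs.
Working through the distinct placements yields 5 geometric isomers: CN trans, ONO trans, N3 trans; CN trans, ONO cis, N3 cis; CN cis, ONO trans, N3 cis; CN cis, ONO cis, N3 cis (chiral); CN cis, ONO cis, N3 trans.
One of these lacks any improper symmetry element and so occurs as an enantiomeric pair, giving 5 + 1 = 6 stereoisomers in total.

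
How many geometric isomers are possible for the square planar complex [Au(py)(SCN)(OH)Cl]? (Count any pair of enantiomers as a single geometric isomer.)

3

In a square planar complex each vertex has one trans partner and two cis neighbours.
The distinct arrangements are (3 in all): (Cl/SCN trans, OH/py trans); (Cl/py trans, OH/SCN trans); (Cl/OH trans, SCN/py trans).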